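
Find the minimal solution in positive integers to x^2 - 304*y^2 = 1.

(x, y) = (57799, 3315)

First expand sqrt(304) as a continued fraction. With x_i = (sqrt(304) + m_i)/d_i and (m_0, d_0) = (0, 1): a_0 = floor(sqrt(304)) = 17, since 17^2 = 289 <= 304 < 324 = 18^2.
Iterate m_{i+1} = d_i*a_i - m_i, d_{i+1} = (304 - m_{i+1}^2)/d_i, a_{i+1} = floor((a_0 + m_{i+1})/d_{i+1}):
  m_1 = 1*17 - 0 = 17, d_1 = (304 - 17^2)/1 = 15/1 = 15, a_1 = floor((17 + 17)/15) = 2.
  m_2 = 15*2 - 17 = 13, d_2 = (304 - 13^2)/15 = 135/15 = 9, a_2 = floor((17 + 13)/9) = 3.
  m_3 = 9*3 - 13 = 14, d_3 = (304 - 14^2)/9 = 108/9 = 12, a_3 = floor((17 + 14)/12) = 2.
  m_4 = 12*2 - 14 = 10, d_4 = (304 - 10^2)/12 = 204/12 = 17, a_4 = floor((17 + 10)/17) = 1.
  m_5 = 17*1 - 10 = 7, d_5 = (304 - 7^2)/17 = 255/17 = 15, a_5 = floor((17 + 7)/15) = 1.
  m_6 = 15*1 - 7 = 8, d_6 = (304 - 8^2)/15 = 240/15 = 16, a_6 = floor((17 + 8)/16) = 1.
  m_7 = 16*1 - 8 = 8, d_7 = (304 - 8^2)/16 = 240/16 = 15, a_7 = floor((17 + 8)/15) = 1.
  m_8 = 15*1 - 8 = 7, d_8 = (304 - 7^2)/15 = 255/15 = 17, a_8 = floor((17 + 7)/17) = 1.
  m_9 = 17*1 - 7 = 10, d_9 = (304 - 10^2)/17 = 204/17 = 12, a_9 = floor((17 + 10)/12) = 2.
  m_10 = 12*2 - 10 = 14, d_10 = (304 - 14^2)/12 = 108/12 = 9, a_10 = floor((17 + 14)/9) = 3.
  m_11 = 9*3 - 14 = 13, d_11 = (304 - 13^2)/9 = 135/9 = 15, a_11 = floor((17 + 13)/15) = 2.
  m_12 = 15*2 - 13 = 17, d_12 = (304 - 17^2)/15 = 15/15 = 1, a_12 = floor((17 + 17)/1) = 34.
  m_13 = 1*34 - 17 = 17, d_13 = (304 - 17^2)/1 = 15/1 = 15: (m_13, d_13) = (m_1, d_1) = (17, 15), so from here the quotients repeat a_1, ..., a_12; the period length is 12.
So sqrt(304) = [17; (2, 3, 2, 1, 1, 1, 1, 1, 2, 3, 2, 34)] with period length k = 12.
k is even, so the fundamental solution of x^2 - 304y^2 = 1 is (p_{k-1}, q_{k-1}) = (p_11, q_11); compute convergents through index 11.
Convergents (p_i = a_i*p_{i-1} + p_{i-2}, q_i = a_i*q_{i-1} + q_{i-2} with p_{-2}=0, p_{-1}=1, q_{-2}=1, q_{-1}=0):
  i=0: a_0=17, p_0 = 17*1 + 0 = 17, q_0 = 17*0 + 1 = 1.
  i=1: a_1=2, p_1 = 2*17 + 1 = 35, q_1 = 2*1 + 0 = 2.
  i=2: a_2=3, p_2 = 3*35 + 17 = 122, q_2 = 3*2 + 1 = 7.
  i=3: a_3=2, p_3 = 2*122 + 35 = 279, q_3 = 2*7 + 2 = 16.
  i=4: a_4=1, p_4 = 1*279 + 122 = 401, q_4 = 1*16 + 7 = 23.
  i=5: a_5=1, p_5 = 1*401 + 279 = 680, q_5 = 1*23 + 16 = 39.
  i=6: a_6=1, p_6 = 1*680 + 401 = 1081, q_6 = 1*39 + 23 = 62.
  i=7: a_7=1, p_7 = 1*1081 + 680 = 1761, q_7 = 1*62 + 39 = 101.
  i=8: a_8=1, p_8 = 1*1761 + 1081 = 2842, q_8 = 1*101 + 62 = 163.
  i=9: a_9=2, p_9 = 2*2842 + 1761 = 7445, q_9 = 2*163 + 101 = 427.
  i=10: a_10=3, p_10 = 3*7445 + 2842 = 25177, q_10 = 3*427 + 163 = 1444.
  i=11: a_11=2, p_11 = 2*25177 + 7445 = 57799, q_11 = 2*1444 + 427 = 3315.
Check: 57799^2 - 304*3315^2 = 3340724401 - 3340724400 = 1, so (x, y) = (57799, 3315) solves the equation, and by the theorem it is the least positive solution.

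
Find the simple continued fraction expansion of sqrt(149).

[12; (4, 1, 5, 3, 3, 5, 1, 4, 24)]

Write x_i = (sqrt(149) + m_i)/d_i with (m_0, d_0) = (0, 1). a_0 = floor(sqrt(149)) = 12, since 12^2 = 144 <= 149 < 169 = 13^2.
Iterate m_{i+1} = d_i*a_i - m_i, d_{i+1} = (149 - m_{i+1}^2)/d_i, a_{i+1} = floor((a_0 + m_{i+1})/d_{i+1}):
  m_1 = 1*12 - 0 = 12, d_1 = (149 - 12^2)/1 = 5/1 = 5, a_1 = floor((12 + 12)/5) = 4.
  m_2 = 5*4 - 12 = 8, d_2 = (149 - 8^2)/5 = 85/5 = 17, a_2 = floor((12 + 8)/17) = 1.
  m_3 = 17*1 - 8 = 9, d_3 = (149 - 9^2)/17 = 68/17 = 4, a_3 = floor((12 + 9)/4) = 5.
  m_4 = 4*5 - 9 = 11, d_4 = (149 - 11^2)/4 = 28/4 = 7, a_4 = floor((12 + 11)/7) = 3.
  m_5 = 7*3 - 11 = 10, d_5 = (149 - 10^2)/7 = 49/7 = 7, a_5 = floor((12 + 10)/7) = 3.
  m_6 = 7*3 - 10 = 11, d_6 = (149 - 11^2)/7 = 28/7 = 4, a_6 = floor((12 + 11)/4) = 5.
  m_7 = 4*5 - 11 = 9, d_7 = (149 - 9^2)/4 = 68/4 = 17, a_7 = floor((12 + 9)/17) = 1.
  m_8 = 17*1 - 9 = 8, d_8 = (149 - 8^2)/17 = 85/17 = 5, a_8 = floor((12 + 8)/5) = 4.
  m_9 = 5*4 - 8 = 12, d_9 = (149 - 12^2)/5 = 5/5 = 1, a_9 = floor((12 + 12)/1) = 24.
  m_10 = 1*24 - 12 = 12, d_10 = (149 - 12^2)/1 = 5/1 = 5: (m_10, d_10) = (m_1, d_1) = (12, 5), so from here the quotients repeat a_1, ..., a_9; the period length is 9.
Hence the expansion of sqrt(149) is a_0 = 12 followed by the repeating block 4, 1, 5, 3, 3, 5, 1, 4, 24 (period 9).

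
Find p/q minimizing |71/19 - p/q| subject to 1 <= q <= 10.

15/4

Expand x = 71/19 as a continued fraction with the Euclidean algorithm:
  71 = 3*19 + 14, so a_0 = 3.
  19 = 1*14 + 5, so a_1 = 1.
  14 = 2*5 + 4, so a_2 = 2.
  5 = 1*4 + 1, so a_3 = 1.
  4 = 4*1 + 0, so a_4 = 4.
so x = [3; 1, 2, 1, 4].
Convergents (p_i = a_i*p_{i-1} + p_{i-2}, q_i = a_i*q_{i-1} + q_{i-2} with p_{-2}=0, p_{-1}=1, q_{-2}=1, q_{-1}=0), until the denominator exceeds 10:
  i=0: a_0=3, p_0 = 3*1 + 0 = 3, q_0 = 3*0 + 1 = 1.
  i=1: a_1=1, p_1 = 1*3 + 1 = 4, q_1 = 1*1 + 0 = 1.
  i=2: a_2=2, p_2 = 2*4 + 3 = 11, q_2 = 2*1 + 1 = 3.
  i=3: a_3=1, p_3 = 1*11 + 4 = 15, q_3 = 1*3 + 1 = 4.
  i=4: a_4=4, p_4 = 4*15 + 11 = 71, q_4 = 4*4 + 3 = 19.
q_4 = 19 > 10, so the last convergent with denominator <= 10 is p_3/q_3 = 15/4.
The closest fraction with denominator <= 10 is either p_3/q_3 or the intermediate fraction (k*p_3 + p_2)/(k*q_3 + q_2) with the largest k >= 1 whose denominator stays <= 10; these approach x as k grows, and every other convergent or intermediate fraction in range is farther away.
Largest k: floor((10 - q_2)/q_3) = floor((10 - 3)/4) = 1.
That gives (1*15 + 11)/(1*4 + 3) = 26/7.
Compare the errors: |x - 15/4| = |71*4 - 15*19|/(19*4) = 1/76, and |x - 26/7| = |71*7 - 26*19|/(19*7) = 3/133.
Cross-multiplying, 1*133 = 133 < 228 = 3*76, so 1/76 is smaller: the convergent 15/4 is closer to x than 26/7.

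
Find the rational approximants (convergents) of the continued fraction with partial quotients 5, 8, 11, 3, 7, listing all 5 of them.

Using the convergent recurrence p_i = a_i*p_{i-1} + p_{i-2}, q_i = a_i*q_{i-1} + q_{i-2} with p_{-2}=0, p_{-1}=1, q_{-2}=1, q_{-1}=0:
  i=0: a_0=5, p_0 = 5*1 + 0 = 5, q_0 = 5*0 + 1 = 1.
  i=1: a_1=8, p_1 = 8*5 + 1 = 41, q_1 = 8*1 + 0 = 8.
  i=2: a_2=11, p_2 = 11*41 + 5 = 456, q_2 = 11*8 + 1 = 89.
  i=3: a_3=3, p_3 = 3*456 + 41 = 1409, q_3 = 3*89 + 8 = 275.
  i=4: a_4=7, p_4 = 7*1409 + 456 = 10319, q_4 = 7*275 + 89 = 2014.

5/1, 41/8, 456/89, 1409/275, 10319/2014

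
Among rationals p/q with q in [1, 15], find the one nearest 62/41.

3/2

Expand x = 62/41 as a continued fraction with the Euclidean algorithm:
  62 = 1*41 + 21, so a_0 = 1.
  41 = 1*21 + 20, so a_1 = 1.
  21 = 1*20 + 1, so a_2 = 1.
  20 = 20*1 + 0, so a_3 = 20.
so x = [1; 1, 1, 20].
Convergents (p_i = a_i*p_{i-1} + p_{i-2}, q_i = a_i*q_{i-1} + q_{i-2} with p_{-2}=0, p_{-1}=1, q_{-2}=1, q_{-1}=0), until the denominator exceeds 15:
  i=0: a_0=1, p_0 = 1*1 + 0 = 1, q_0 = 1*0 + 1 = 1.
  i=1: a_1=1, p_1 = 1*1 + 1 = 2, q_1 = 1*1 + 0 = 1.
  i=2: a_2=1, p_2 = 1*2 + 1 = 3, q_2 = 1*1 + 1 = 2.
  i=3: a_3=20, p_3 = 20*3 + 2 = 62, q_3 = 20*2 + 1 = 41.
q_3 = 41 > 15, so the last convergent with denominator <= 15 is p_2/q_2 = 3/2.
The closest fraction with denominator <= 15 is either p_2/q_2 or the intermediate fraction (k*p_2 + p_1)/(k*q_2 + q_1) with the largest k >= 1 whose denominator stays <= 15; these approach x as k grows, and every other convergent or intermediate fraction in range is farther away.
Largest k: floor((15 - q_1)/q_2) = floor((15 - 1)/2) = 7.
That gives (7*3 + 2)/(7*2 + 1) = 23/15.
Compare the errors: |x - 3/2| = |62*2 - 3*41|/(41*2) = 1/82, and |x - 23/15| = |62*15 - 23*41|/(41*15) = 13/615.
Cross-multiplying, 1*615 = 615 < 1066 = 13*82, so 1/82 is smaller: the convergent 3/2 is closer to x than 23/15.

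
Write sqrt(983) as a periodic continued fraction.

[31; (2, 1, 5, 31, 5, 1, 2, 62)]

Write x_i = (sqrt(983) + m_i)/d_i with (m_0, d_0) = (0, 1). a_0 = floor(sqrt(983)) = 31, since 31^2 = 961 <= 983 < 1024 = 32^2.
Iterate m_{i+1} = d_i*a_i - m_i, d_{i+1} = (983 - m_{i+1}^2)/d_i, a_{i+1} = floor((a_0 + m_{i+1})/d_{i+1}):
  m_1 = 1*31 - 0 = 31, d_1 = (983 - 31^2)/1 = 22/1 = 22, a_1 = floor((31 + 31)/22) = 2.
  m_2 = 22*2 - 31 = 13, d_2 = (983 - 13^2)/22 = 814/22 = 37, a_2 = floor((31 + 13)/37) = 1.
  m_3 = 37*1 - 13 = 24, d_3 = (983 - 24^2)/37 = 407/37 = 11, a_3 = floor((31 + 24)/11) = 5.
  m_4 = 11*5 - 24 = 31, d_4 = (983 - 31^2)/11 = 22/11 = 2, a_4 = floor((31 + 31)/2) = 31.
  m_5 = 2*31 - 31 = 31, d_5 = (983 - 31^2)/2 = 22/2 = 11, a_5 = floor((31 + 31)/11) = 5.
  m_6 = 11*5 - 31 = 24, d_6 = (983 - 24^2)/11 = 407/11 = 37, a_6 = floor((31 + 24)/37) = 1.
  m_7 = 37*1 - 24 = 13, d_7 = (983 - 13^2)/37 = 814/37 = 22, a_7 = floor((31 + 13)/22) = 2.
  m_8 = 22*2 - 13 = 31, d_8 = (983 - 31^2)/22 = 22/22 = 1, a_8 = floor((31 + 31)/1) = 62.
  m_9 = 1*62 - 31 = 31, d_9 = (983 - 31^2)/1 = 22/1 = 22: (m_9, d_9) = (m_1, d_1) = (31, 22), so from here the quotients repeat a_1, ..., a_8; the period length is 8.
Hence the expansion of sqrt(983) is a_0 = 31 followed by the repeating block 2, 1, 5, 31, 5, 1, 2, 62 (period 8).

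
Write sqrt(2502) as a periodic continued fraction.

Write x_i = (sqrt(2502) + m_i)/d_i with (m_0, d_0) = (0, 1). a_0 = floor(sqrt(2502)) = 50, since 50^2 = 2500 <= 2502 < 2601 = 51^2.
Iterate m_{i+1} = d_i*a_i - m_i, d_{i+1} = (2502 - m_{i+1}^2)/d_i, a_{i+1} = floor((a_0 + m_{i+1})/d_{i+1}):
  m_1 = 1*50 - 0 = 50, d_1 = (2502 - 50^2)/1 = 2/1 = 2, a_1 = floor((50 + 50)/2) = 50.
  m_2 = 2*50 - 50 = 50, d_2 = (2502 - 50^2)/2 = 2/2 = 1, a_2 = floor((50 + 50)/1) = 100.
  m_3 = 1*100 - 50 = 50, d_3 = (2502 - 50^2)/1 = 2/1 = 2: (m_3, d_3) = (m_1, d_1) = (50, 2), so from here the quotients repeat a_1, a_2; the period length is 2.
Hence the expansion of sqrt(2502) is a_0 = 50 followed by the repeating block 50, 100 (period 2).

[50; (50, 100)]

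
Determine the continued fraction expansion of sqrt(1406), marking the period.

[37; (2, 74)]

Write x_i = (sqrt(1406) + m_i)/d_i with (m_0, d_0) = (0, 1). a_0 = floor(sqrt(1406)) = 37, since 37^2 = 1369 <= 1406 < 1444 = 38^2.
Iterate m_{i+1} = d_i*a_i - m_i, d_{i+1} = (1406 - m_{i+1}^2)/d_i, a_{i+1} = floor((a_0 + m_{i+1})/d_{i+1}):
  m_1 = 1*37 - 0 = 37, d_1 = (1406 - 37^2)/1 = 37/1 = 37, a_1 = floor((37 + 37)/37) = 2.
  m_2 = 37*2 - 37 = 37, d_2 = (1406 - 37^2)/37 = 37/37 = 1, a_2 = floor((37 + 37)/1) = 74.
  m_3 = 1*74 - 37 = 37, d_3 = (1406 - 37^2)/1 = 37/1 = 37: (m_3, d_3) = (m_1, d_1) = (37, 37), so from here the quotients repeat a_1, a_2; the period length is 2.
Hence the expansion of sqrt(1406) is a_0 = 37 followed by the repeating block 2, 74 (period 2).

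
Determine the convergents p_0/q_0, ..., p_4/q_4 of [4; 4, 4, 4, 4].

Using the convergent recurrence p_i = a_i*p_{i-1} + p_{i-2}, q_i = a_i*q_{i-1} + q_{i-2} with p_{-2}=0, p_{-1}=1, q_{-2}=1, q_{-1}=0:
  i=0: a_0=4, p_0 = 4*1 + 0 = 4, q_0 = 4*0 + 1 = 1.
  i=1: a_1=4, p_1 = 4*4 + 1 = 17, q_1 = 4*1 + 0 = 4.
  i=2: a_2=4, p_2 = 4*17 + 4 = 72, q_2 = 4*4 + 1 = 17.
  i=3: a_3=4, p_3 = 4*72 + 17 = 305, q_3 = 4*17 + 4 = 72.
  i=4: a_4=4, p_4 = 4*305 + 72 = 1292, q_4 = 4*72 + 17 = 305.

4/1, 17/4, 72/17, 305/72, 1292/305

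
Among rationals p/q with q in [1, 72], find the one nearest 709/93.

526/69

Expand x = 709/93 as a continued fraction with the Euclidean algorithm:
  709 = 7*93 + 58, so a_0 = 7.
  93 = 1*58 + 35, so a_1 = 1.
  58 = 1*35 + 23, so a_2 = 1.
  35 = 1*23 + 12, so a_3 = 1.
  23 = 1*12 + 11, so a_4 = 1.
  12 = 1*11 + 1, so a_5 = 1.
  11 = 11*1 + 0, so a_6 = 11.
so x = [7; 1, 1, 1, 1, 1, 11].
Convergents (p_i = a_i*p_{i-1} + p_{i-2}, q_i = a_i*q_{i-1} + q_{i-2} with p_{-2}=0, p_{-1}=1, q_{-2}=1, q_{-1}=0), until the denominator exceeds 72:
  i=0: a_0=7, p_0 = 7*1 + 0 = 7, q_0 = 7*0 + 1 = 1.
  i=1: a_1=1, p_1 = 1*7 + 1 = 8, q_1 = 1*1 + 0 = 1.
  i=2: a_2=1, p_2 = 1*8 + 7 = 15, q_2 = 1*1 + 1 = 2.
  i=3: a_3=1, p_3 = 1*15 + 8 = 23, q_3 = 1*2 + 1 = 3.
  i=4: a_4=1, p_4 = 1*23 + 15 = 38, q_4 = 1*3 + 2 = 5.
  i=5: a_5=1, p_5 = 1*38 + 23 = 61, q_5 = 1*5 + 3 = 8.
  i=6: a_6=11, p_6 = 11*61 + 38 = 709, q_6 = 11*8 + 5 = 93.
q_6 = 93 > 72, so the last convergent with denominator <= 72 is p_5/q_5 = 61/8.
The closest fraction with denominator <= 72 is either p_5/q_5 or the intermediate fraction (k*p_5 + p_4)/(k*q_5 + q_4) with the largest k >= 1 whose denominator stays <= 72; these approach x as k grows, and every other convergent or intermediate fraction in range is farther away.
Largest k: floor((72 - q_4)/q_5) = floor((72 - 5)/8) = 8.
That gives (8*61 + 38)/(8*8 + 5) = 526/69.
Compare the errors: |x - 61/8| = |709*8 - 61*93|/(93*8) = 1/744, and |x - 526/69| = |709*69 - 526*93|/(93*69) = 3/6417.
Cross-multiplying, 3*744 = 2232 < 6417 = 1*6417, so 3/6417 is smaller: the intermediate fraction 526/69 is closer to x than 61/8.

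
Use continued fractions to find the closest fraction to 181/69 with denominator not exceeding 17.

Expand x = 181/69 as a continued fraction with the Euclidean algorithm:
  181 = 2*69 + 43, so a_0 = 2.
  69 = 1*43 + 26, so a_1 = 1.
  43 = 1*26 + 17, so a_2 = 1.
  26 = 1*17 + 9, so a_3 = 1.
  17 = 1*9 + 8, so a_4 = 1.
  9 = 1*8 + 1, so a_5 = 1.
  8 = 8*1 + 0, so a_6 = 8.
so x = [2; 1, 1, 1, 1, 1, 8].
Convergents (p_i = a_i*p_{i-1} + p_{i-2}, q_i = a_i*q_{i-1} + q_{i-2} with p_{-2}=0, p_{-1}=1, q_{-2}=1, q_{-1}=0), until the denominator exceeds 17:
  i=0: a_0=2, p_0 = 2*1 + 0 = 2, q_0 = 2*0 + 1 = 1.
  i=1: a_1=1, p_1 = 1*2 + 1 = 3, q_1 = 1*1 + 0 = 1.
  i=2: a_2=1, p_2 = 1*3 + 2 = 5, q_2 = 1*1 + 1 = 2.
  i=3: a_3=1, p_3 = 1*5 + 3 = 8, q_3 = 1*2 + 1 = 3.
  i=4: a_4=1, p_4 = 1*8 + 5 = 13, q_4 = 1*3 + 2 = 5.
  i=5: a_5=1, p_5 = 1*13 + 8 = 21, q_5 = 1*5 + 3 = 8.
  i=6: a_6=8, p_6 = 8*21 + 13 = 181, q_6 = 8*8 + 5 = 69.
q_6 = 69 > 17, so the last convergent with denominator <= 17 is p_5/q_5 = 21/8.
The closest fraction with denominator <= 17 is either p_5/q_5 or the intermediate fraction (k*p_5 + p_4)/(k*q_5 + q_4) with the largest k >= 1 whose denominator stays <= 17; these approach x as k grows, and every other convergent or intermediate fraction in range is farther away.
Largest k: floor((17 - q_4)/q_5) = floor((17 - 5)/8) = 1.
That gives (1*21 + 13)/(1*8 + 5) = 34/13.
Compare the errors: |x - 21/8| = |181*8 - 21*69|/(69*8) = 1/552, and |x - 34/13| = |181*13 - 34*69|/(69*13) = 7/897.
Cross-multiplying, 1*897 = 897 < 3864 = 7*552, so 1/552 is smaller: the convergent 21/8 is closer to x than 34/13.

21/8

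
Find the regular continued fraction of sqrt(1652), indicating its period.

[40; (1, 1, 1, 4, 2, 2, 2, 4, 1, 1, 1, 80)]

Write x_i = (sqrt(1652) + m_i)/d_i with (m_0, d_0) = (0, 1). a_0 = floor(sqrt(1652)) = 40, since 40^2 = 1600 <= 1652 < 1681 = 41^2.
Iterate m_{i+1} = d_i*a_i - m_i, d_{i+1} = (1652 - m_{i+1}^2)/d_i, a_{i+1} = floor((a_0 + m_{i+1})/d_{i+1}):
  m_1 = 1*40 - 0 = 40, d_1 = (1652 - 40^2)/1 = 52/1 = 52, a_1 = floor((40 + 40)/52) = 1.
  m_2 = 52*1 - 40 = 12, d_2 = (1652 - 12^2)/52 = 1508/52 = 29, a_2 = floor((40 + 12)/29) = 1.
  m_3 = 29*1 - 12 = 17, d_3 = (1652 - 17^2)/29 = 1363/29 = 47, a_3 = floor((40 + 17)/47) = 1.
  m_4 = 47*1 - 17 = 30, d_4 = (1652 - 30^2)/47 = 752/47 = 16, a_4 = floor((40 + 30)/16) = 4.
  m_5 = 16*4 - 30 = 34, d_5 = (1652 - 34^2)/16 = 496/16 = 31, a_5 = floor((40 + 34)/31) = 2.
  m_6 = 31*2 - 34 = 28, d_6 = (1652 - 28^2)/31 = 868/31 = 28, a_6 = floor((40 + 28)/28) = 2.
  m_7 = 28*2 - 28 = 28, d_7 = (1652 - 28^2)/28 = 868/28 = 31, a_7 = floor((40 + 28)/31) = 2.
  m_8 = 31*2 - 28 = 34, d_8 = (1652 - 34^2)/31 = 496/31 = 16, a_8 = floor((40 + 34)/16) = 4.
  m_9 = 16*4 - 34 = 30, d_9 = (1652 - 30^2)/16 = 752/16 = 47, a_9 = floor((40 + 30)/47) = 1.
  m_10 = 47*1 - 30 = 17, d_10 = (1652 - 17^2)/47 = 1363/47 = 29, a_10 = floor((40 + 17)/29) = 1.
  m_11 = 29*1 - 17 = 12, d_11 = (1652 - 12^2)/29 = 1508/29 = 52, a_11 = floor((40 + 12)/52) = 1.
  m_12 = 52*1 - 12 = 40, d_12 = (1652 - 40^2)/52 = 52/52 = 1, a_12 = floor((40 + 40)/1) = 80.
  m_13 = 1*80 - 40 = 40, d_13 = (1652 - 40^2)/1 = 52/1 = 52: (m_13, d_13) = (m_1, d_1) = (40, 52), so from here the quotients repeat a_1, ..., a_12; the period length is 12.
Hence the expansion of sqrt(1652) is a_0 = 40 followed by the repeating block 1, 1, 1, 4, 2, 2, 2, 4, 1, 1, 1, 80 (period 12).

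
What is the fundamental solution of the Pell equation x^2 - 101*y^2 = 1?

First expand sqrt(101) as a continued fraction. With x_i = (sqrt(101) + m_i)/d_i and (m_0, d_0) = (0, 1): a_0 = floor(sqrt(101)) = 10, since 10^2 = 100 <= 101 < 121 = 11^2.
Iterate m_{i+1} = d_i*a_i - m_i, d_{i+1} = (101 - m_{i+1}^2)/d_i, a_{i+1} = floor((a_0 + m_{i+1})/d_{i+1}):
  m_1 = 1*10 - 0 = 10, d_1 = (101 - 10^2)/1 = 1/1 = 1, a_1 = floor((10 + 10)/1) = 20.
  m_2 = 1*20 - 10 = 10, d_2 = (101 - 10^2)/1 = 1/1 = 1: (m_2, d_2) = (m_1, d_1) = (10, 1), so from here the quotient a_1 repeats; the period length is 1.
So sqrt(101) = [10; (20)] with period length k = 1.
k is odd, so (p_{k-1}, q_{k-1}) only solves x^2 - 101y^2 = -1 and the fundamental solution of x^2 - 101y^2 = 1 is (p_{2k-1}, q_{2k-1}) = (p_1, q_1); compute convergents through index 1, running through the period twice.
Convergents (p_i = a_i*p_{i-1} + p_{i-2}, q_i = a_i*q_{i-1} + q_{i-2} with p_{-2}=0, p_{-1}=1, q_{-2}=1, q_{-1}=0):
  i=0: a_0=10, p_0 = 10*1 + 0 = 10, q_0 = 10*0 + 1 = 1.
  i=1: a_1=20, p_1 = 20*10 + 1 = 201, q_1 = 20*1 + 0 = 20.
Indeed p_0^2 - 101*q_0^2 = 100 - 101 = -1, not +1.
Check: 201^2 - 101*20^2 = 40401 - 40400 = 1, so (x, y) = (201, 20) solves the equation, and by the theorem it is the least positive solution.

(x, y) = (201, 20)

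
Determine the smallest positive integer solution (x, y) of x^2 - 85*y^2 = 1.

(x, y) = (285769, 30996)

First expand sqrt(85) as a continued fraction. With x_i = (sqrt(85) + m_i)/d_i and (m_0, d_0) = (0, 1): a_0 = floor(sqrt(85)) = 9, since 9^2 = 81 <= 85 < 100 = 10^2.
Iterate m_{i+1} = d_i*a_i - m_i, d_{i+1} = (85 - m_{i+1}^2)/d_i, a_{i+1} = floor((a_0 + m_{i+1})/d_{i+1}):
  m_1 = 1*9 - 0 = 9, d_1 = (85 - 9^2)/1 = 4/1 = 4, a_1 = floor((9 + 9)/4) = 4.
  m_2 = 4*4 - 9 = 7, d_2 = (85 - 7^2)/4 = 36/4 = 9, a_2 = floor((9 + 7)/9) = 1.
  m_3 = 9*1 - 7 = 2, d_3 = (85 - 2^2)/9 = 81/9 = 9, a_3 = floor((9 + 2)/9) = 1.
  m_4 = 9*1 - 2 = 7, d_4 = (85 - 7^2)/9 = 36/9 = 4, a_4 = floor((9 + 7)/4) = 4.
  m_5 = 4*4 - 7 = 9, d_5 = (85 - 9^2)/4 = 4/4 = 1, a_5 = floor((9 + 9)/1) = 18.
  m_6 = 1*18 - 9 = 9, d_6 = (85 - 9^2)/1 = 4/1 = 4: (m_6, d_6) = (m_1, d_1) = (9, 4), so from here the quotients repeat a_1, ..., a_5; the period length is 5.
So sqrt(85) = [9; (4, 1, 1, 4, 18)] with period length k = 5.
k is odd, so (p_{k-1}, q_{k-1}) only solves x^2 - 85y^2 = -1 and the fundamental solution of x^2 - 85y^2 = 1 is (p_{2k-1}, q_{2k-1}) = (p_9, q_9); compute convergents through index 9, running through the period twice.
Convergents (p_i = a_i*p_{i-1} + p_{i-2}, q_i = a_i*q_{i-1} + q_{i-2} with p_{-2}=0, p_{-1}=1, q_{-2}=1, q_{-1}=0):
  i=0: a_0=9, p_0 = 9*1 + 0 = 9, q_0 = 9*0 + 1 = 1.
  i=1: a_1=4, p_1 = 4*9 + 1 = 37, q_1 = 4*1 + 0 = 4.
  i=2: a_2=1, p_2 = 1*37 + 9 = 46, q_2 = 1*4 + 1 = 5.
  i=3: a_3=1, p_3 = 1*46 + 37 = 83, q_3 = 1*5 + 4 = 9.
  i=4: a_4=4, p_4 = 4*83 + 46 = 378, q_4 = 4*9 + 5 = 41.
  i=5: a_5=18, p_5 = 18*378 + 83 = 6887, q_5 = 18*41 + 9 = 747.
  i=6: a_6=4, p_6 = 4*6887 + 378 = 27926, q_6 = 4*747 + 41 = 3029.
  i=7: a_7=1, p_7 = 1*27926 + 6887 = 34813, q_7 = 1*3029 + 747 = 3776.
  i=8: a_8=1, p_8 = 1*34813 + 27926 = 62739, q_8 = 1*3776 + 3029 = 6805.
  i=9: a_9=4, p_9 = 4*62739 + 34813 = 285769, q_9 = 4*6805 + 3776 = 30996.
Indeed p_4^2 - 85*q_4^2 = 142884 - 142885 = -1, not +1.
Check: 285769^2 - 85*30996^2 = 81663921361 - 81663921360 = 1, so (x, y) = (285769, 30996) solves the equation, and by the theorem it is the least positive solution.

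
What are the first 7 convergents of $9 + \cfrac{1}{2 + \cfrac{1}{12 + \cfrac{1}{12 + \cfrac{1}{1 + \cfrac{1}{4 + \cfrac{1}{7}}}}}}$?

9/1, 19/2, 237/25, 2863/302, 3100/327, 15263/1610, 109941/11597

Using the convergent recurrence p_i = a_i*p_{i-1} + p_{i-2}, q_i = a_i*q_{i-1} + q_{i-2} with p_{-2}=0, p_{-1}=1, q_{-2}=1, q_{-1}=0:
  i=0: a_0=9, p_0 = 9*1 + 0 = 9, q_0 = 9*0 + 1 = 1.
  i=1: a_1=2, p_1 = 2*9 + 1 = 19, q_1 = 2*1 + 0 = 2.
  i=2: a_2=12, p_2 = 12*19 + 9 = 237, q_2 = 12*2 + 1 = 25.
  i=3: a_3=12, p_3 = 12*237 + 19 = 2863, q_3 = 12*25 + 2 = 302.
  i=4: a_4=1, p_4 = 1*2863 + 237 = 3100, q_4 = 1*302 + 25 = 327.
  i=5: a_5=4, p_5 = 4*3100 + 2863 = 15263, q_5 = 4*327 + 302 = 1610.
  i=6: a_6=7, p_6 = 7*15263 + 3100 = 109941, q_6 = 7*1610 + 327 = 11597.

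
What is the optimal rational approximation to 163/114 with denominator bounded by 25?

10/7

Expand x = 163/114 as a continued fraction with the Euclidean algorithm:
  163 = 1*114 + 49, so a_0 = 1.
  114 = 2*49 + 16, so a_1 = 2.
  49 = 3*16 + 1, so a_2 = 3.
  16 = 16*1 + 0, so a_3 = 16.
so x = [1; 2, 3, 16].
Convergents (p_i = a_i*p_{i-1} + p_{i-2}, q_i = a_i*q_{i-1} + q_{i-2} with p_{-2}=0, p_{-1}=1, q_{-2}=1, q_{-1}=0), until the denominator exceeds 25:
  i=0: a_0=1, p_0 = 1*1 + 0 = 1, q_0 = 1*0 + 1 = 1.
  i=1: a_1=2, p_1 = 2*1 + 1 = 3, q_1 = 2*1 + 0 = 2.
  i=2: a_2=3, p_2 = 3*3 + 1 = 10, q_2 = 3*2 + 1 = 7.
  i=3: a_3=16, p_3 = 16*10 + 3 = 163, q_3 = 16*7 + 2 = 114.
q_3 = 114 > 25, so the last convergent with denominator <= 25 is p_2/q_2 = 10/7.
The closest fraction with denominator <= 25 is either p_2/q_2 or the intermediate fraction (k*p_2 + p_1)/(k*q_2 + q_1) with the largest k >= 1 whose denominator stays <= 25; these approach x as k grows, and every other convergent or intermediate fraction in range is farther away.
Largest k: floor((25 - q_1)/q_2) = floor((25 - 2)/7) = 3.
That gives (3*10 + 3)/(3*7 + 2) = 33/23.
Compare the errors: |x - 10/7| = |163*7 - 10*114|/(114*7) = 1/798, and |x - 33/23| = |163*23 - 33*114|/(114*23) = 13/2622.
Cross-multiplying, 1*2622 = 2622 < 10374 = 13*798, so 1/798 is smaller: the convergent 10/7 is closer to x than 33/23.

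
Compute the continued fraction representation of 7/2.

Run the Euclidean algorithm on 7 and 2; the successive quotients are the partial quotients a_0, a_1, ... (each step inverts the fractional part left over by the previous one):
  7 = 3*2 + 1, so a_0 = 3.
  2 = 2*1 + 0, so a_1 = 2.
The remainder reaches 0 after 2 divisions, so the expansion has 2 partial quotients, read off in order.

[3; 2]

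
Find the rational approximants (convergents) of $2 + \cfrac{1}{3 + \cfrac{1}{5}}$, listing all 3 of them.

Using the convergent recurrence p_i = a_i*p_{i-1} + p_{i-2}, q_i = a_i*q_{i-1} + q_{i-2} with p_{-2}=0, p_{-1}=1, q_{-2}=1, q_{-1}=0:
  i=0: a_0=2, p_0 = 2*1 + 0 = 2, q_0 = 2*0 + 1 = 1.
  i=1: a_1=3, p_1 = 3*2 + 1 = 7, q_1 = 3*1 + 0 = 3.
  i=2: a_2=5, p_2 = 5*7 + 2 = 37, q_2 = 5*3 + 1 = 16.

2/1, 7/3, 37/16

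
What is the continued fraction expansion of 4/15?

[0; 3, 1, 3]

Run the Euclidean algorithm on 4 and 15; the successive quotients are the partial quotients a_0, a_1, ... (each step inverts the fractional part left over by the previous one):
  4 = 0*15 + 4, so a_0 = 0.
  15 = 3*4 + 3, so a_1 = 3.
  4 = 1*3 + 1, so a_2 = 1.
  3 = 3*1 + 0, so a_3 = 3.
The remainder reaches 0 after 4 divisions, so the expansion has 4 partial quotients, read off in order.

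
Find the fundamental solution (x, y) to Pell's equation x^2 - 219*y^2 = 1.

(x, y) = (74, 5)

First expand sqrt(219) as a continued fraction. With x_i = (sqrt(219) + m_i)/d_i and (m_0, d_0) = (0, 1): a_0 = floor(sqrt(219)) = 14, since 14^2 = 196 <= 219 < 225 = 15^2.
Iterate m_{i+1} = d_i*a_i - m_i, d_{i+1} = (219 - m_{i+1}^2)/d_i, a_{i+1} = floor((a_0 + m_{i+1})/d_{i+1}):
  m_1 = 1*14 - 0 = 14, d_1 = (219 - 14^2)/1 = 23/1 = 23, a_1 = floor((14 + 14)/23) = 1.
  m_2 = 23*1 - 14 = 9, d_2 = (219 - 9^2)/23 = 138/23 = 6, a_2 = floor((14 + 9)/6) = 3.
  m_3 = 6*3 - 9 = 9, d_3 = (219 - 9^2)/6 = 138/6 = 23, a_3 = floor((14 + 9)/23) = 1.
  m_4 = 23*1 - 9 = 14, d_4 = (219 - 14^2)/23 = 23/23 = 1, a_4 = floor((14 + 14)/1) = 28.
  m_5 = 1*28 - 14 = 14, d_5 = (219 - 14^2)/1 = 23/1 = 23: (m_5, d_5) = (m_1, d_1) = (14, 23), so from here the quotients repeat a_1, ..., a_4; the period length is 4.
So sqrt(219) = [14; (1, 3, 1, 28)] with period length k = 4.
k is even, so the fundamental solution of x^2 - 219y^2 = 1 is (p_{k-1}, q_{k-1}) = (p_3, q_3); compute convergents through index 3.
Convergents (p_i = a_i*p_{i-1} + p_{i-2}, q_i = a_i*q_{i-1} + q_{i-2} with p_{-2}=0, p_{-1}=1, q_{-2}=1, q_{-1}=0):
  i=0: a_0=14, p_0 = 14*1 + 0 = 14, q_0 = 14*0 + 1 = 1.
  i=1: a_1=1, p_1 = 1*14 + 1 = 15, q_1 = 1*1 + 0 = 1.
  i=2: a_2=3, p_2 = 3*15 + 14 = 59, q_2 = 3*1 + 1 = 4.
  i=3: a_3=1, p_3 = 1*59 + 15 = 74, q_3 = 1*4 + 1 = 5.
Check: 74^2 - 219*5^2 = 5476 - 5475 = 1, so (x, y) = (74, 5) solves the equation, and by the theorem it is the least positive solution.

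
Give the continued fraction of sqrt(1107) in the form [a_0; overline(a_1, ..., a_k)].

Write x_i = (sqrt(1107) + m_i)/d_i with (m_0, d_0) = (0, 1). a_0 = floor(sqrt(1107)) = 33, since 33^2 = 1089 <= 1107 < 1156 = 34^2.
Iterate m_{i+1} = d_i*a_i - m_i, d_{i+1} = (1107 - m_{i+1}^2)/d_i, a_{i+1} = floor((a_0 + m_{i+1})/d_{i+1}):
  m_1 = 1*33 - 0 = 33, d_1 = (1107 - 33^2)/1 = 18/1 = 18, a_1 = floor((33 + 33)/18) = 3.
  m_2 = 18*3 - 33 = 21, d_2 = (1107 - 21^2)/18 = 666/18 = 37, a_2 = floor((33 + 21)/37) = 1.
  m_3 = 37*1 - 21 = 16, d_3 = (1107 - 16^2)/37 = 851/37 = 23, a_3 = floor((33 + 16)/23) = 2.
  m_4 = 23*2 - 16 = 30, d_4 = (1107 - 30^2)/23 = 207/23 = 9, a_4 = floor((33 + 30)/9) = 7.
  m_5 = 9*7 - 30 = 33, d_5 = (1107 - 33^2)/9 = 18/9 = 2, a_5 = floor((33 + 33)/2) = 33.
  m_6 = 2*33 - 33 = 33, d_6 = (1107 - 33^2)/2 = 18/2 = 9, a_6 = floor((33 + 33)/9) = 7.
  m_7 = 9*7 - 33 = 30, d_7 = (1107 - 30^2)/9 = 207/9 = 23, a_7 = floor((33 + 30)/23) = 2.
  m_8 = 23*2 - 30 = 16, d_8 = (1107 - 16^2)/23 = 851/23 = 37, a_8 = floor((33 + 16)/37) = 1.
  m_9 = 37*1 - 16 = 21, d_9 = (1107 - 21^2)/37 = 666/37 = 18, a_9 = floor((33 + 21)/18) = 3.
  m_10 = 18*3 - 21 = 33, d_10 = (1107 - 33^2)/18 = 18/18 = 1, a_10 = floor((33 + 33)/1) = 66.
  m_11 = 1*66 - 33 = 33, d_11 = (1107 - 33^2)/1 = 18/1 = 18: (m_11, d_11) = (m_1, d_1) = (33, 18), so from here the quotients repeat a_1, ..., a_10; the period length is 10.
Hence the expansion of sqrt(1107) is a_0 = 33 followed by the repeating block 3, 1, 2, 7, 33, 7, 2, 1, 3, 66 (period 10).

[33; overline(3, 1, 2, 7, 33, 7, 2, 1, 3, 66)]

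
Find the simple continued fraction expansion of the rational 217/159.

Run the Euclidean algorithm on 217 and 159; the successive quotients are the partial quotients a_0, a_1, ... (each step inverts the fractional part left over by the previous one):
  217 = 1*159 + 58, so a_0 = 1.
  159 = 2*58 + 43, so a_1 = 2.
  58 = 1*43 + 15, so a_2 = 1.
  43 = 2*15 + 13, so a_3 = 2.
  15 = 1*13 + 2, so a_4 = 1.
  13 = 6*2 + 1, so a_5 = 6.
  2 = 2*1 + 0, so a_6 = 2.
The remainder reaches 0 after 7 divisions, so the expansion has 7 partial quotients, read off in order.

[1; 2, 1, 2, 1, 6, 2]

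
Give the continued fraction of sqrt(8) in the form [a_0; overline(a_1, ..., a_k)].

[2; overline(1, 4)]

Write x_i = (sqrt(8) + m_i)/d_i with (m_0, d_0) = (0, 1). a_0 = floor(sqrt(8)) = 2, since 2^2 = 4 <= 8 < 9 = 3^2.
Iterate m_{i+1} = d_i*a_i - m_i, d_{i+1} = (8 - m_{i+1}^2)/d_i, a_{i+1} = floor((a_0 + m_{i+1})/d_{i+1}):
  m_1 = 1*2 - 0 = 2, d_1 = (8 - 2^2)/1 = 4/1 = 4, a_1 = floor((2 + 2)/4) = 1.
  m_2 = 4*1 - 2 = 2, d_2 = (8 - 2^2)/4 = 4/4 = 1, a_2 = floor((2 + 2)/1) = 4.
  m_3 = 1*4 - 2 = 2, d_3 = (8 - 2^2)/1 = 4/1 = 4: (m_3, d_3) = (m_1, d_1) = (2, 4), so from here the quotients repeat a_1, a_2; the period length is 2.
Hence the expansion of sqrt(8) is a_0 = 2 followed by the repeating block 1, 4 (period 2).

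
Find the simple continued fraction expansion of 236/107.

Run the Euclidean algorithm on 236 and 107; the successive quotients are the partial quotients a_0, a_1, ... (each step inverts the fractional part left over by the previous one):
  236 = 2*107 + 22, so a_0 = 2.
  107 = 4*22 + 19, so a_1 = 4.
  22 = 1*19 + 3, so a_2 = 1.
  19 = 6*3 + 1, so a_3 = 6.
  3 = 3*1 + 0, so a_4 = 3.
The remainder reaches 0 after 5 divisions, so the expansion has 5 partial quotients, read off in order.

[2; 4, 1, 6, 3]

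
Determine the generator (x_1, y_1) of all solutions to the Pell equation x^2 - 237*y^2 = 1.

First expand sqrt(237) as a continued fraction. With x_i = (sqrt(237) + m_i)/d_i and (m_0, d_0) = (0, 1): a_0 = floor(sqrt(237)) = 15, since 15^2 = 225 <= 237 < 256 = 16^2.
Iterate m_{i+1} = d_i*a_i - m_i, d_{i+1} = (237 - m_{i+1}^2)/d_i, a_{i+1} = floor((a_0 + m_{i+1})/d_{i+1}):
  m_1 = 1*15 - 0 = 15, d_1 = (237 - 15^2)/1 = 12/1 = 12, a_1 = floor((15 + 15)/12) = 2.
  m_2 = 12*2 - 15 = 9, d_2 = (237 - 9^2)/12 = 156/12 = 13, a_2 = floor((15 + 9)/13) = 1.
  m_3 = 13*1 - 9 = 4, d_3 = (237 - 4^2)/13 = 221/13 = 17, a_3 = floor((15 + 4)/17) = 1.
  m_4 = 17*1 - 4 = 13, d_4 = (237 - 13^2)/17 = 68/17 = 4, a_4 = floor((15 + 13)/4) = 7.
  m_5 = 4*7 - 13 = 15, d_5 = (237 - 15^2)/4 = 12/4 = 3, a_5 = floor((15 + 15)/3) = 10.
  m_6 = 3*10 - 15 = 15, d_6 = (237 - 15^2)/3 = 12/3 = 4, a_6 = floor((15 + 15)/4) = 7.
  m_7 = 4*7 - 15 = 13, d_7 = (237 - 13^2)/4 = 68/4 = 17, a_7 = floor((15 + 13)/17) = 1.
  m_8 = 17*1 - 13 = 4, d_8 = (237 - 4^2)/17 = 221/17 = 13, a_8 = floor((15 + 4)/13) = 1.
  m_9 = 13*1 - 4 = 9, d_9 = (237 - 9^2)/13 = 156/13 = 12, a_9 = floor((15 + 9)/12) = 2.
  m_10 = 12*2 - 9 = 15, d_10 = (237 - 15^2)/12 = 12/12 = 1, a_10 = floor((15 + 15)/1) = 30.
  m_11 = 1*30 - 15 = 15, d_11 = (237 - 15^2)/1 = 12/1 = 12: (m_11, d_11) = (m_1, d_1) = (15, 12), so from here the quotients repeat a_1, ..., a_10; the period length is 10.
So sqrt(237) = [15; (2, 1, 1, 7, 10, 7, 1, 1, 2, 30)] with period length k = 10.
k is even, so the fundamental solution of x^2 - 237y^2 = 1 is (p_{k-1}, q_{k-1}) = (p_9, q_9); compute convergents through index 9.
Convergents (p_i = a_i*p_{i-1} + p_{i-2}, q_i = a_i*q_{i-1} + q_{i-2} with p_{-2}=0, p_{-1}=1, q_{-2}=1, q_{-1}=0):
  i=0: a_0=15, p_0 = 15*1 + 0 = 15, q_0 = 15*0 + 1 = 1.
  i=1: a_1=2, p_1 = 2*15 + 1 = 31, q_1 = 2*1 + 0 = 2.
  i=2: a_2=1, p_2 = 1*31 + 15 = 46, q_2 = 1*2 + 1 = 3.
  i=3: a_3=1, p_3 = 1*46 + 31 = 77, q_3 = 1*3 + 2 = 5.
  i=4: a_4=7, p_4 = 7*77 + 46 = 585, q_4 = 7*5 + 3 = 38.
  i=5: a_5=10, p_5 = 10*585 + 77 = 5927, q_5 = 10*38 + 5 = 385.
  i=6: a_6=7, p_6 = 7*5927 + 585 = 42074, q_6 = 7*385 + 38 = 2733.
  i=7: a_7=1, p_7 = 1*42074 + 5927 = 48001, q_7 = 1*2733 + 385 = 3118.
  i=8: a_8=1, p_8 = 1*48001 + 42074 = 90075, q_8 = 1*3118 + 2733 = 5851.
  i=9: a_9=2, p_9 = 2*90075 + 48001 = 228151, q_9 = 2*5851 + 3118 = 14820.
Check: 228151^2 - 237*14820^2 = 52052878801 - 52052878800 = 1, so (x, y) = (228151, 14820) solves the equation, and by the theorem it is the least positive solution.

(x, y) = (228151, 14820)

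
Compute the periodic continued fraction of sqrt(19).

Write x_i = (sqrt(19) + m_i)/d_i with (m_0, d_0) = (0, 1). a_0 = floor(sqrt(19)) = 4, since 4^2 = 16 <= 19 < 25 = 5^2.
Iterate m_{i+1} = d_i*a_i - m_i, d_{i+1} = (19 - m_{i+1}^2)/d_i, a_{i+1} = floor((a_0 + m_{i+1})/d_{i+1}):
  m_1 = 1*4 - 0 = 4, d_1 = (19 - 4^2)/1 = 3/1 = 3, a_1 = floor((4 + 4)/3) = 2.
  m_2 = 3*2 - 4 = 2, d_2 = (19 - 2^2)/3 = 15/3 = 5, a_2 = floor((4 + 2)/5) = 1.
  m_3 = 5*1 - 2 = 3, d_3 = (19 - 3^2)/5 = 10/5 = 2, a_3 = floor((4 + 3)/2) = 3.
  m_4 = 2*3 - 3 = 3, d_4 = (19 - 3^2)/2 = 10/2 = 5, a_4 = floor((4 + 3)/5) = 1.
  m_5 = 5*1 - 3 = 2, d_5 = (19 - 2^2)/5 = 15/5 = 3, a_5 = floor((4 + 2)/3) = 2.
  m_6 = 3*2 - 2 = 4, d_6 = (19 - 4^2)/3 = 3/3 = 1, a_6 = floor((4 + 4)/1) = 8.
  m_7 = 1*8 - 4 = 4, d_7 = (19 - 4^2)/1 = 3/1 = 3: (m_7, d_7) = (m_1, d_1) = (4, 3), so from here the quotients repeat a_1, ..., a_6; the period length is 6.
Hence the expansion of sqrt(19) is a_0 = 4 followed by the repeating block 2, 1, 3, 1, 2, 8 (period 6).

[4; (2, 1, 3, 1, 2, 8)]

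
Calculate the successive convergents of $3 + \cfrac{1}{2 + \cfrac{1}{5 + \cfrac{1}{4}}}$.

3/1, 7/2, 38/11, 159/46

Using the convergent recurrence p_i = a_i*p_{i-1} + p_{i-2}, q_i = a_i*q_{i-1} + q_{i-2} with p_{-2}=0, p_{-1}=1, q_{-2}=1, q_{-1}=0:
  i=0: a_0=3, p_0 = 3*1 + 0 = 3, q_0 = 3*0 + 1 = 1.
  i=1: a_1=2, p_1 = 2*3 + 1 = 7, q_1 = 2*1 + 0 = 2.
  i=2: a_2=5, p_2 = 5*7 + 3 = 38, q_2 = 5*2 + 1 = 11.
  i=3: a_3=4, p_3 = 4*38 + 7 = 159, q_3 = 4*11 + 2 = 46.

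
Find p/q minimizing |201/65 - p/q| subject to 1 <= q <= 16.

34/11

Expand x = 201/65 as a continued fraction with the Euclidean algorithm:
  201 = 3*65 + 6, so a_0 = 3.
  65 = 10*6 + 5, so a_1 = 10.
  6 = 1*5 + 1, so a_2 = 1.
  5 = 5*1 + 0, so a_3 = 5.
so x = [3; 10, 1, 5].
Convergents (p_i = a_i*p_{i-1} + p_{i-2}, q_i = a_i*q_{i-1} + q_{i-2} with p_{-2}=0, p_{-1}=1, q_{-2}=1, q_{-1}=0), until the denominator exceeds 16:
  i=0: a_0=3, p_0 = 3*1 + 0 = 3, q_0 = 3*0 + 1 = 1.
  i=1: a_1=10, p_1 = 10*3 + 1 = 31, q_1 = 10*1 + 0 = 10.
  i=2: a_2=1, p_2 = 1*31 + 3 = 34, q_2 = 1*10 + 1 = 11.
  i=3: a_3=5, p_3 = 5*34 + 31 = 201, q_3 = 5*11 + 10 = 65.
q_3 = 65 > 16, so the last convergent with denominator <= 16 is p_2/q_2 = 34/11.
The closest fraction with denominator <= 16 is either p_2/q_2 or the intermediate fraction (k*p_2 + p_1)/(k*q_2 + q_1) with the largest k >= 1 whose denominator stays <= 16; these approach x as k grows, and every other convergent or intermediate fraction in range is farther away.
Largest k: floor((16 - q_1)/q_2) = floor((16 - 10)/11) = 0.
Since k = 0, no intermediate fraction beyond p_2/q_2 has denominator <= 16, so the convergent 34/11 is the closest (its error is |201*11 - 34*65|/(65*11) = 1/715).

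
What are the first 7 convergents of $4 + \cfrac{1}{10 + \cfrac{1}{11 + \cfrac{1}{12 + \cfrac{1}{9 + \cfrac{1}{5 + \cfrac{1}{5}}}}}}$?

Using the convergent recurrence p_i = a_i*p_{i-1} + p_{i-2}, q_i = a_i*q_{i-1} + q_{i-2} with p_{-2}=0, p_{-1}=1, q_{-2}=1, q_{-1}=0:
  i=0: a_0=4, p_0 = 4*1 + 0 = 4, q_0 = 4*0 + 1 = 1.
  i=1: a_1=10, p_1 = 10*4 + 1 = 41, q_1 = 10*1 + 0 = 10.
  i=2: a_2=11, p_2 = 11*41 + 4 = 455, q_2 = 11*10 + 1 = 111.
  i=3: a_3=12, p_3 = 12*455 + 41 = 5501, q_3 = 12*111 + 10 = 1342.
  i=4: a_4=9, p_4 = 9*5501 + 455 = 49964, q_4 = 9*1342 + 111 = 12189.
  i=5: a_5=5, p_5 = 5*49964 + 5501 = 255321, q_5 = 5*12189 + 1342 = 62287.
  i=6: a_6=5, p_6 = 5*255321 + 49964 = 1326569, q_6 = 5*62287 + 12189 = 323624.

4/1, 41/10, 455/111, 5501/1342, 49964/12189, 255321/62287, 1326569/323624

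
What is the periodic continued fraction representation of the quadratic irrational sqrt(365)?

[19; (9, 1, 1, 9, 38)]

Write x_i = (sqrt(365) + m_i)/d_i with (m_0, d_0) = (0, 1). a_0 = floor(sqrt(365)) = 19, since 19^2 = 361 <= 365 < 400 = 20^2.
Iterate m_{i+1} = d_i*a_i - m_i, d_{i+1} = (365 - m_{i+1}^2)/d_i, a_{i+1} = floor((a_0 + m_{i+1})/d_{i+1}):
  m_1 = 1*19 - 0 = 19, d_1 = (365 - 19^2)/1 = 4/1 = 4, a_1 = floor((19 + 19)/4) = 9.
  m_2 = 4*9 - 19 = 17, d_2 = (365 - 17^2)/4 = 76/4 = 19, a_2 = floor((19 + 17)/19) = 1.
  m_3 = 19*1 - 17 = 2, d_3 = (365 - 2^2)/19 = 361/19 = 19, a_3 = floor((19 + 2)/19) = 1.
  m_4 = 19*1 - 2 = 17, d_4 = (365 - 17^2)/19 = 76/19 = 4, a_4 = floor((19 + 17)/4) = 9.
  m_5 = 4*9 - 17 = 19, d_5 = (365 - 19^2)/4 = 4/4 = 1, a_5 = floor((19 + 19)/1) = 38.
  m_6 = 1*38 - 19 = 19, d_6 = (365 - 19^2)/1 = 4/1 = 4: (m_6, d_6) = (m_1, d_1) = (19, 4), so from here the quotients repeat a_1, ..., a_5; the period length is 5.
Hence the expansion of sqrt(365) is a_0 = 19 followed by the repeating block 9, 1, 1, 9, 38 (period 5).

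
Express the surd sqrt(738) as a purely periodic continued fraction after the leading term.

Write x_i = (sqrt(738) + m_i)/d_i with (m_0, d_0) = (0, 1). a_0 = floor(sqrt(738)) = 27, since 27^2 = 729 <= 738 < 784 = 28^2.
Iterate m_{i+1} = d_i*a_i - m_i, d_{i+1} = (738 - m_{i+1}^2)/d_i, a_{i+1} = floor((a_0 + m_{i+1})/d_{i+1}):
  m_1 = 1*27 - 0 = 27, d_1 = (738 - 27^2)/1 = 9/1 = 9, a_1 = floor((27 + 27)/9) = 6.
  m_2 = 9*6 - 27 = 27, d_2 = (738 - 27^2)/9 = 9/9 = 1, a_2 = floor((27 + 27)/1) = 54.
  m_3 = 1*54 - 27 = 27, d_3 = (738 - 27^2)/1 = 9/1 = 9: (m_3, d_3) = (m_1, d_1) = (27, 9), so from here the quotients repeat a_1, a_2; the period length is 2.
Hence the expansion of sqrt(738) is a_0 = 27 followed by the repeating block 6, 54 (period 2).

[27; (6, 54)]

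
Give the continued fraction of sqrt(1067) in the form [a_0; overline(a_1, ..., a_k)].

Write x_i = (sqrt(1067) + m_i)/d_i with (m_0, d_0) = (0, 1). a_0 = floor(sqrt(1067)) = 32, since 32^2 = 1024 <= 1067 < 1089 = 33^2.
Iterate m_{i+1} = d_i*a_i - m_i, d_{i+1} = (1067 - m_{i+1}^2)/d_i, a_{i+1} = floor((a_0 + m_{i+1})/d_{i+1}):
  m_1 = 1*32 - 0 = 32, d_1 = (1067 - 32^2)/1 = 43/1 = 43, a_1 = floor((32 + 32)/43) = 1.
  m_2 = 43*1 - 32 = 11, d_2 = (1067 - 11^2)/43 = 946/43 = 22, a_2 = floor((32 + 11)/22) = 1.
  m_3 = 22*1 - 11 = 11, d_3 = (1067 - 11^2)/22 = 946/22 = 43, a_3 = floor((32 + 11)/43) = 1.
  m_4 = 43*1 - 11 = 32, d_4 = (1067 - 32^2)/43 = 43/43 = 1, a_4 = floor((32 + 32)/1) = 64.
  m_5 = 1*64 - 32 = 32, d_5 = (1067 - 32^2)/1 = 43/1 = 43: (m_5, d_5) = (m_1, d_1) = (32, 43), so from here the quotients repeat a_1, ..., a_4; the period length is 4.
Hence the expansion of sqrt(1067) is a_0 = 32 followed by the repeating block 1, 1, 1, 64 (period 4).

[32; overline(1, 1, 1, 64)]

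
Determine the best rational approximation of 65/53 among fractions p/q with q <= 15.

11/9

Expand x = 65/53 as a continued fraction with the Euclidean algorithm:
  65 = 1*53 + 12, so a_0 = 1.
  53 = 4*12 + 5, so a_1 = 4.
  12 = 2*5 + 2, so a_2 = 2.
  5 = 2*2 + 1, so a_3 = 2.
  2 = 2*1 + 0, so a_4 = 2.
so x = [1; 4, 2, 2, 2].
Convergents (p_i = a_i*p_{i-1} + p_{i-2}, q_i = a_i*q_{i-1} + q_{i-2} with p_{-2}=0, p_{-1}=1, q_{-2}=1, q_{-1}=0), until the denominator exceeds 15:
  i=0: a_0=1, p_0 = 1*1 + 0 = 1, q_0 = 1*0 + 1 = 1.
  i=1: a_1=4, p_1 = 4*1 + 1 = 5, q_1 = 4*1 + 0 = 4.
  i=2: a_2=2, p_2 = 2*5 + 1 = 11, q_2 = 2*4 + 1 = 9.
  i=3: a_3=2, p_3 = 2*11 + 5 = 27, q_3 = 2*9 + 4 = 22.
q_3 = 22 > 15, so the last convergent with denominator <= 15 is p_2/q_2 = 11/9.
The closest fraction with denominator <= 15 is either p_2/q_2 or the intermediate fraction (k*p_2 + p_1)/(k*q_2 + q_1) with the largest k >= 1 whose denominator stays <= 15; these approach x as k grows, and every other convergent or intermediate fraction in range is farther away.
Largest k: floor((15 - q_1)/q_2) = floor((15 - 4)/9) = 1.
That gives (1*11 + 5)/(1*9 + 4) = 16/13.
Compare the errors: |x - 11/9| = |65*9 - 11*53|/(53*9) = 2/477, and |x - 16/13| = |65*13 - 16*53|/(53*13) = 3/689.
Cross-multiplying, 2*689 = 1378 < 1431 = 3*477, so 2/477 is smaller: the convergent 11/9 is closer to x than 16/13.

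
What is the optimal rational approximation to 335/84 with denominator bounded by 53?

211/53

Expand x = 335/84 as a continued fraction with the Euclidean algorithm:
  335 = 3*84 + 83, so a_0 = 3.
  84 = 1*83 + 1, so a_1 = 1.
  83 = 83*1 + 0, so a_2 = 83.
so x = [3; 1, 83].
Convergents (p_i = a_i*p_{i-1} + p_{i-2}, q_i = a_i*q_{i-1} + q_{i-2} with p_{-2}=0, p_{-1}=1, q_{-2}=1, q_{-1}=0), until the denominator exceeds 53:
  i=0: a_0=3, p_0 = 3*1 + 0 = 3, q_0 = 3*0 + 1 = 1.
  i=1: a_1=1, p_1 = 1*3 + 1 = 4, q_1 = 1*1 + 0 = 1.
  i=2: a_2=83, p_2 = 83*4 + 3 = 335, q_2 = 83*1 + 1 = 84.
q_2 = 84 > 53, so the last convergent with denominator <= 53 is p_1/q_1 = 4/1.
The closest fraction with denominator <= 53 is either p_1/q_1 or the intermediate fraction (k*p_1 + p_0)/(k*q_1 + q_0) with the largest k >= 1 whose denominator stays <= 53; these approach x as k grows, and every other convergent or intermediate fraction in range is farther away.
Largest k: floor((53 - q_0)/q_1) = floor((53 - 1)/1) = 52.
That gives (52*4 + 3)/(52*1 + 1) = 211/53.
Compare the errors: |x - 4/1| = |335*1 - 4*84|/(84*1) = 1/84, and |x - 211/53| = |335*53 - 211*84|/(84*53) = 31/4452.
Cross-multiplying, 31*84 = 2604 < 4452 = 1*4452, so 31/4452 is smaller: the intermediate fraction 211/53 is closer to x than 4/1.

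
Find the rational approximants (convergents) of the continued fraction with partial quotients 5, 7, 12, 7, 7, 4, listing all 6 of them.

Using the convergent recurrence p_i = a_i*p_{i-1} + p_{i-2}, q_i = a_i*q_{i-1} + q_{i-2} with p_{-2}=0, p_{-1}=1, q_{-2}=1, q_{-1}=0:
  i=0: a_0=5, p_0 = 5*1 + 0 = 5, q_0 = 5*0 + 1 = 1.
  i=1: a_1=7, p_1 = 7*5 + 1 = 36, q_1 = 7*1 + 0 = 7.
  i=2: a_2=12, p_2 = 12*36 + 5 = 437, q_2 = 12*7 + 1 = 85.
  i=3: a_3=7, p_3 = 7*437 + 36 = 3095, q_3 = 7*85 + 7 = 602.
  i=4: a_4=7, p_4 = 7*3095 + 437 = 22102, q_4 = 7*602 + 85 = 4299.
  i=5: a_5=4, p_5 = 4*22102 + 3095 = 91503, q_5 = 4*4299 + 602 = 17798.

5/1, 36/7, 437/85, 3095/602, 22102/4299, 91503/17798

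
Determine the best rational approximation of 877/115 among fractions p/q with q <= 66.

450/59

Expand x = 877/115 as a continued fraction with the Euclidean algorithm:
  877 = 7*115 + 72, so a_0 = 7.
  115 = 1*72 + 43, so a_1 = 1.
  72 = 1*43 + 29, so a_2 = 1.
  43 = 1*29 + 14, so a_3 = 1.
  29 = 2*14 + 1, so a_4 = 2.
  14 = 14*1 + 0, so a_5 = 14.
so x = [7; 1, 1, 1, 2, 14].
Convergents (p_i = a_i*p_{i-1} + p_{i-2}, q_i = a_i*q_{i-1} + q_{i-2} with p_{-2}=0, p_{-1}=1, q_{-2}=1, q_{-1}=0), until the denominator exceeds 66:
  i=0: a_0=7, p_0 = 7*1 + 0 = 7, q_0 = 7*0 + 1 = 1.
  i=1: a_1=1, p_1 = 1*7 + 1 = 8, q_1 = 1*1 + 0 = 1.
  i=2: a_2=1, p_2 = 1*8 + 7 = 15, q_2 = 1*1 + 1 = 2.
  i=3: a_3=1, p_3 = 1*15 + 8 = 23, q_3 = 1*2 + 1 = 3.
  i=4: a_4=2, p_4 = 2*23 + 15 = 61, q_4 = 2*3 + 2 = 8.
  i=5: a_5=14, p_5 = 14*61 + 23 = 877, q_5 = 14*8 + 3 = 115.
q_5 = 115 > 66, so the last convergent with denominator <= 66 is p_4/q_4 = 61/8.
The closest fraction with denominator <= 66 is either p_4/q_4 or the intermediate fraction (k*p_4 + p_3)/(k*q_4 + q_3) with the largest k >= 1 whose denominator stays <= 66; these approach x as k grows, and every other convergent or intermediate fraction in range is farther away.
Largest k: floor((66 - q_3)/q_4) = floor((66 - 3)/8) = 7.
That gives (7*61 + 23)/(7*8 + 3) = 450/59.
Compare the errors: |x - 61/8| = |877*8 - 61*115|/(115*8) = 1/920, and |x - 450/59| = |877*59 - 450*115|/(115*59) = 7/6785.
Cross-multiplying, 7*920 = 6440 < 6785 = 1*6785, so 7/6785 is smaller: the intermediate fraction 450/59 is closer to x than 61/8.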